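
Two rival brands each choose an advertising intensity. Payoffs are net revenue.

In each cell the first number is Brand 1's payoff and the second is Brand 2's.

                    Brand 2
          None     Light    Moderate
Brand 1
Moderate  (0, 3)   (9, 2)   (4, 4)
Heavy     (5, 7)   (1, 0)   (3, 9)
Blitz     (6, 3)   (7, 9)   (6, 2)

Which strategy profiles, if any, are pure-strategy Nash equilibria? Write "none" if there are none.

none

Brand 1 against None: payoffs 0, 5, 6 → best response Blitz.
Brand 1 against Light: payoffs 9, 1, 7 → best response Moderate.
Brand 1 against Moderate: payoffs 4, 3, 6 → best response Blitz.
Brand 2 against Moderate: payoffs 3, 2, 4 → best response Moderate.
Brand 2 against Heavy: payoffs 7, 0, 9 → best response Moderate.
Brand 2 against Blitz: payoffs 3, 9, 2 → best response Light.
No profile is a mutual best response for all players.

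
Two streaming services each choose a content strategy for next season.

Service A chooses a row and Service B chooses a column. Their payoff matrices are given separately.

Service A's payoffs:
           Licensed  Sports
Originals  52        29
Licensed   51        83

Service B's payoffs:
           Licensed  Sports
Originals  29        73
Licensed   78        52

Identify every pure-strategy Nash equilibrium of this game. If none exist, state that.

(Originals, Licensed): Service B can switch to Sports (29 → 73). Not NE.
(Originals, Sports): Service A can switch to Licensed (29 → 83). Not NE.
(Licensed, Licensed): Service A can switch to Originals (51 → 52). Not NE.
(Licensed, Sports): Service B can switch to Licensed (52 → 78). Not NE.

none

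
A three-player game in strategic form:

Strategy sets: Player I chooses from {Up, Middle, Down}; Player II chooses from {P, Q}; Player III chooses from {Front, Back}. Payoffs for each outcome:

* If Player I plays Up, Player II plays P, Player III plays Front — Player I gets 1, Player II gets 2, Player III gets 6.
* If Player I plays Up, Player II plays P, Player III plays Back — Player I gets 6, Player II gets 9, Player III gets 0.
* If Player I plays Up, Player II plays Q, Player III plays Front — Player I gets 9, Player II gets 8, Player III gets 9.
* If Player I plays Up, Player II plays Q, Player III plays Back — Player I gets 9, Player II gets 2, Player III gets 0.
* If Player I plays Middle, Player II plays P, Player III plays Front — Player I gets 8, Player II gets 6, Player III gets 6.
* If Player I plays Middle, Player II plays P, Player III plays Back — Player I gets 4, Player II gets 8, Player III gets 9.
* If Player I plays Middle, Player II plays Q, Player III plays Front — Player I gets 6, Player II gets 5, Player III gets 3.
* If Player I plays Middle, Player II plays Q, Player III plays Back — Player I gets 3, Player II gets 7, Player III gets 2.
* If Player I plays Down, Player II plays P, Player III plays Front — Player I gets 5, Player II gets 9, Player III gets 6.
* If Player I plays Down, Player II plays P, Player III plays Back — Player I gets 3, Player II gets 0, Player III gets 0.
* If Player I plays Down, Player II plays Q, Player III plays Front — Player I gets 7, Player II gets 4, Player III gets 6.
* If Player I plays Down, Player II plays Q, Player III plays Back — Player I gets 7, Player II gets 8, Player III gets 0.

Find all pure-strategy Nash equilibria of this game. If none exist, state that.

Player I against (P, Front): payoffs 1, 8, 5 → best response Middle.
Player I against (P, Back): payoffs 6, 4, 3 → best response Up.
Player I against (Q, Front): payoffs 9, 6, 7 → best response Up.
Player I against (Q, Back): payoffs 9, 3, 7 → best response Up.
Player II against (Up, Front): payoffs 2, 8 → best response Q.
Player II against (Up, Back): payoffs 9, 2 → best response P.
Player II against (Middle, Front): payoffs 6, 5 → best response P.
Player II against (Middle, Back): payoffs 8, 7 → best response P.
Player II against (Down, Front): payoffs 9, 4 → best response P.
Player II against (Down, Back): payoffs 0, 8 → best response Q.
Player III against (Up, P): payoffs 6, 0 → best response Front.
Player III against (Up, Q): payoffs 9, 0 → best response Front.
Player III against (Middle, P): payoffs 6, 9 → best response Back.
Player III against (Middle, Q): payoffs 3, 2 → best response Front.
Player III against (Down, P): payoffs 6, 0 → best response Front.
Player III against (Down, Q): payoffs 6, 0 → best response Front.
Mutual best responses: (Up, Q, Front).

Pure NE: (Up, Q, Front)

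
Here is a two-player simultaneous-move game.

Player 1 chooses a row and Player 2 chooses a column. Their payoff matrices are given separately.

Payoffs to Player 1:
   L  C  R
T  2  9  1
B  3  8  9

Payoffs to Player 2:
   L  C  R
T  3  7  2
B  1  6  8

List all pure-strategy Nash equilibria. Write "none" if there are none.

The pure Nash equilibria are (T, C); (B, R).

(T, L): Player 1 can switch to B (2 → 3). Not NE.
(T, C): Player 1 gets 9, best alternative 8; Player 2 gets 7, best alternative 3. No profitable deviation — NE.
(T, R): Player 1 can switch to B (1 → 9). Not NE.
(B, L): Player 2 can switch to C (1 → 6). Not NE.
(B, C): Player 1 can switch to T (8 → 9). Not NE.
(B, R): Player 1 gets 9, best alternative 1; Player 2 gets 8, best alternative 6. No profitable deviation — NE.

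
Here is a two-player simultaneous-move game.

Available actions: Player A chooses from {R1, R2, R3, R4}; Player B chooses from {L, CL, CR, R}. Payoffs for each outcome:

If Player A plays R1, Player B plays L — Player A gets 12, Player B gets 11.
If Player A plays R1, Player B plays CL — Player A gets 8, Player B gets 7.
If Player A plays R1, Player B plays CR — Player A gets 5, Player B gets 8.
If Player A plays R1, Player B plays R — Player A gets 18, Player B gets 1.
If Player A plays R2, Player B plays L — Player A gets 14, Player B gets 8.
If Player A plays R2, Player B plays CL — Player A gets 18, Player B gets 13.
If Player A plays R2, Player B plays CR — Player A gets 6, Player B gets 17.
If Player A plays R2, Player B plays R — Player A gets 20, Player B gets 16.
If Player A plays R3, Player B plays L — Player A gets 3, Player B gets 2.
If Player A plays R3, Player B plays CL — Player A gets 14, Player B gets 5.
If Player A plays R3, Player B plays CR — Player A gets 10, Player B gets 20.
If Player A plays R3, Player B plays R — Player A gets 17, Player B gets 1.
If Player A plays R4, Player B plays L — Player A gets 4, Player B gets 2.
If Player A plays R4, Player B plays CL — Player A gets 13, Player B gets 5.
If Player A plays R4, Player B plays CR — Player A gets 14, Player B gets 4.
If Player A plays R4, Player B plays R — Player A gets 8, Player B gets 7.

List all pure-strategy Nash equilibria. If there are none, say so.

(R1, L): Player A can switch to R2 (12 → 14). Not NE.
(R1, CL): Player A can switch to R2 (8 → 18). Not NE.
(R1, CR): Player A can switch to R2 (5 → 6). Not NE.
(R1, R): Player A can switch to R2 (18 → 20). Not NE.
(R2, L): Player B can switch to CL (8 → 13). Not NE.
(R2, CL): Player B can switch to CR (13 → 17). Not NE.
(The remaining 10 profiles each have a profitable deviation by the same check.)

There is no pure-strategy Nash equilibrium.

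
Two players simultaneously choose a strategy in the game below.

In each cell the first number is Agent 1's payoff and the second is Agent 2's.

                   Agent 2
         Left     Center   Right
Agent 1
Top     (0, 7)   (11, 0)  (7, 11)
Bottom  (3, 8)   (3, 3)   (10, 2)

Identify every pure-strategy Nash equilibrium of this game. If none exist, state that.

Pure NE: (Bottom, Left)

Check each profile: it is a Nash equilibrium iff no player can strictly gain by switching unilaterally.
(Top, Left): Agent 1 can switch to Bottom (0 → 3). Not NE.
(Top, Center): Agent 2 can switch to Left (0 → 7). Not NE.
(Top, Right): Agent 1 can switch to Bottom (7 → 10). Not NE.
(Bottom, Left): Agent 1 gets 3, best alternative 0; Agent 2 gets 8, best alternative 3. No profitable deviation — NE.
(Bottom, Center): Agent 1 can switch to Top (3 → 11). Not NE.
(Bottom, Right): Agent 2 can switch to Left (2 → 8). Not NE.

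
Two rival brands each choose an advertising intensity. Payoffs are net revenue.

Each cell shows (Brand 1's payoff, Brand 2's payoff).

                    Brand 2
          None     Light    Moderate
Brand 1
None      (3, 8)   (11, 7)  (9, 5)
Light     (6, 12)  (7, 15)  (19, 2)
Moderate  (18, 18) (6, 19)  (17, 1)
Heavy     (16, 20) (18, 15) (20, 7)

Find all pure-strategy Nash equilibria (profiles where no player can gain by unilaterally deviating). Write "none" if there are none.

Brand 1 against None: payoffs 3, 6, 18, 16 → best response Moderate.
Brand 1 against Light: payoffs 11, 7, 6, 18 → best response Heavy.
Brand 1 against Moderate: payoffs 9, 19, 17, 20 → best response Heavy.
Brand 2 against None: payoffs 8, 7, 5 → best response None.
Brand 2 against Light: payoffs 12, 15, 2 → best response Light.
Brand 2 against Moderate: payoffs 18, 19, 1 → best response Light.
Brand 2 against Heavy: payoffs 20, 15, 7 → best response None.
No profile is a mutual best response for all players.

This game has no pure Nash equilibrium.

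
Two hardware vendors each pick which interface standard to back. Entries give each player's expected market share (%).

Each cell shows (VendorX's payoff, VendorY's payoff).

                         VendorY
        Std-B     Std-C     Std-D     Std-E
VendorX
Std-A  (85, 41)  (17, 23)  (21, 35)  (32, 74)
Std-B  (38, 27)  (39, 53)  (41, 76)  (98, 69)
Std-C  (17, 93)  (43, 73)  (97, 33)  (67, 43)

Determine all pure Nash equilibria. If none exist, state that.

This game has no pure Nash equilibrium.

Mark each player's best response to every combination of opponents' strategies; a profile where every player is best-responding is a pure Nash equilibrium.
VendorX against Std-B: payoffs 85, 38, 17 → best response Std-A.
VendorX against Std-C: payoffs 17, 39, 43 → best response Std-C.
VendorX against Std-D: payoffs 21, 41, 97 → best response Std-C.
VendorX against Std-E: payoffs 32, 98, 67 → best response Std-B.
VendorY against Std-A: payoffs 41, 23, 35, 74 → best response Std-E.
VendorY against Std-B: payoffs 27, 53, 76, 69 → best response Std-D.
VendorY against Std-C: payoffs 93, 73, 33, 43 → best response Std-B.
No profile is a mutual best response for all players.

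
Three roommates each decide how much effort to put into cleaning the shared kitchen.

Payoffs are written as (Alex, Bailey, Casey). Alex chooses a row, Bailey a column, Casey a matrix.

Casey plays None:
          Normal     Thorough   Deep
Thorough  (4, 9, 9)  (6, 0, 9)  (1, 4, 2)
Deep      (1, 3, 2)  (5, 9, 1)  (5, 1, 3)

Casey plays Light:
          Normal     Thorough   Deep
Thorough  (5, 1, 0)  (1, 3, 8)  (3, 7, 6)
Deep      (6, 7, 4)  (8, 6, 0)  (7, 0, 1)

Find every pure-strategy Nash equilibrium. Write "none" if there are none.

Alex against (Normal, None): payoffs 4, 1 → best response Thorough.
Alex against (Normal, Light): payoffs 5, 6 → best response Deep.
Alex against (Thorough, None): payoffs 6, 5 → best response Thorough.
Alex against (Thorough, Light): payoffs 1, 8 → best response Deep.
Alex against (Deep, None): payoffs 1, 5 → best response Deep.
Alex against (Deep, Light): payoffs 3, 7 → best response Deep.
Bailey against (Thorough, None): payoffs 9, 0, 4 → best response Normal.
Bailey against (Thorough, Light): payoffs 1, 3, 7 → best response Deep.
Bailey against (Deep, None): payoffs 3, 9, 1 → best response Thorough.
Bailey against (Deep, Light): payoffs 7, 6, 0 → best response Normal.
Casey against (Thorough, Normal): payoffs 9, 0 → best response None.
Casey against (Thorough, Thorough): payoffs 9, 8 → best response None.
Casey against (Thorough, Deep): payoffs 2, 6 → best response Light.
Casey against (Deep, Normal): payoffs 2, 4 → best response Light.
Casey against (Deep, Thorough): payoffs 1, 0 → best response None.
Casey against (Deep, Deep): payoffs 3, 1 → best response None.
Mutual best responses: (Thorough, Normal, None); (Deep, Normal, Light).

(Thorough, Normal, None), (Deep, Normal, Light)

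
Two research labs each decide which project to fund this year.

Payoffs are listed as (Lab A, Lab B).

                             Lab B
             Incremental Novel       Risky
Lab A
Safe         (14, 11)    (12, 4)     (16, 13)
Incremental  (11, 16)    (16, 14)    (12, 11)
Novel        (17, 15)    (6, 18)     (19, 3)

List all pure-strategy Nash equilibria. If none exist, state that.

Lab A against Incremental: payoffs 14, 11, 17 → best response Novel.
Lab A against Novel: payoffs 12, 16, 6 → best response Incremental.
Lab A against Risky: payoffs 16, 12, 19 → best response Novel.
Lab B against Safe: payoffs 11, 4, 13 → best response Risky.
Lab B against Incremental: payoffs 16, 14, 11 → best response Incremental.
Lab B against Novel: payoffs 15, 18, 3 → best response Novel.
No profile is a mutual best response for all players.

There is no pure-strategy Nash equilibrium.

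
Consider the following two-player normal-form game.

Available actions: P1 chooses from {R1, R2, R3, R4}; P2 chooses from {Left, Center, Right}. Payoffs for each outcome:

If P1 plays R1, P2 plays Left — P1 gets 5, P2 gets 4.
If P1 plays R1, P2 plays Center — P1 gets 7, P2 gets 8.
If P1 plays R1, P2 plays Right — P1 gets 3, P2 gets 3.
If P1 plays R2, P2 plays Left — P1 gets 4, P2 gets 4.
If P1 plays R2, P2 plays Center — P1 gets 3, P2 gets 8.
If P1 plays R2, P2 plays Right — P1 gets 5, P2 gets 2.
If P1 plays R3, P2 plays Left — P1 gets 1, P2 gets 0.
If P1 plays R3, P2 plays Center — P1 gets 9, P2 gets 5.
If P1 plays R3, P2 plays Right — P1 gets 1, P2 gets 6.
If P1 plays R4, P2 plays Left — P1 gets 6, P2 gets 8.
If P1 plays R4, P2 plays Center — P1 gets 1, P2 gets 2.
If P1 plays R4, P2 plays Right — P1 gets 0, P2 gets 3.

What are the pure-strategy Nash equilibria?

For each strategy profile, look for a profitable unilateral deviation.
(R1, Left): P1 can switch to R4 (5 → 6). Not NE.
(R1, Center): P1 can switch to R3 (7 → 9). Not NE.
(R1, Right): P1 can switch to R2 (3 → 5). Not NE.
(R2, Left): P1 can switch to R1 (4 → 5). Not NE.
(R2, Center): P1 can switch to R1 (3 → 7). Not NE.
(R2, Right): P2 can switch to Left (2 → 4). Not NE.
(R3, Left): P1 can switch to R1 (1 → 5). Not NE.
(R3, Center): P2 can switch to Right (5 → 6). Not NE.
(R4, Left): P1 gets 6, best alternative 5; P2 gets 8, best alternative 3. No profitable deviation — NE.
(The remaining 3 profiles each have a profitable deviation by the same check.)

Pure NE: (R4, Left)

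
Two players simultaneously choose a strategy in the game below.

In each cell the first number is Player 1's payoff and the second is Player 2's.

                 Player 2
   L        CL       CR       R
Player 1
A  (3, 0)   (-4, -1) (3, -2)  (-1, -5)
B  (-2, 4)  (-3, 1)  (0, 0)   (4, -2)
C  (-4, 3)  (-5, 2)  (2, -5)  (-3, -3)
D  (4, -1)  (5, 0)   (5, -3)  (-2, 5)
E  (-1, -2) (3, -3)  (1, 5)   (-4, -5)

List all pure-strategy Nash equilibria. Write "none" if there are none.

No pure-strategy Nash equilibrium.

For each strategy profile, look for a profitable unilateral deviation.
(A, L): Player 1 can switch to D (3 → 4). Not NE.
(A, CL): Player 1 can switch to B (-4 → -3). Not NE.
(A, CR): Player 1 can switch to D (3 → 5). Not NE.
(A, R): Player 1 can switch to B (-1 → 4). Not NE.
(B, L): Player 1 can switch to A (-2 → 3). Not NE.
(B, CL): Player 1 can switch to D (-3 → 5). Not NE.
(B, CR): Player 1 can switch to A (0 → 3). Not NE.
(B, R): Player 2 can switch to L (-2 → 4). Not NE.
(C, L): Player 1 can switch to A (-4 → 3). Not NE.
(C, CL): Player 1 can switch to A (-5 → -4). Not NE.
(C, CR): Player 1 can switch to A (2 → 3). Not NE.
(C, R): Player 1 can switch to A (-3 → -1). Not NE.
(The remaining 8 profiles each have a profitable deviation by the same check.)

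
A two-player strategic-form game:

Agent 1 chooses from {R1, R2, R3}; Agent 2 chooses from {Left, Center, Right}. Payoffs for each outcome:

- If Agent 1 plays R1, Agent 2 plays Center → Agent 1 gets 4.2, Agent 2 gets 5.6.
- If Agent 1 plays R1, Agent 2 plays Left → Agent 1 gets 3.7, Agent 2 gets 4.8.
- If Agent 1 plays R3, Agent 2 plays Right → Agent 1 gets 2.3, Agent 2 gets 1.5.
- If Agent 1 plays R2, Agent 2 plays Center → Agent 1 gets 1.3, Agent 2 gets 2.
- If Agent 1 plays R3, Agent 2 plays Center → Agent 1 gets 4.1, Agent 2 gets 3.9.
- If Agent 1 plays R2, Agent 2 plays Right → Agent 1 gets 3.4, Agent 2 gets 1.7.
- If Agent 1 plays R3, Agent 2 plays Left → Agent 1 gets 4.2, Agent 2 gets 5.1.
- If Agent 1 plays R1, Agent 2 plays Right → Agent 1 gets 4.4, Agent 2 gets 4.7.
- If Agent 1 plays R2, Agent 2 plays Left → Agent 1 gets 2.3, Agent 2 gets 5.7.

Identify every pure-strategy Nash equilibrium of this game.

Agent 1 against Left: payoffs 3.7, 2.3, 4.2 → best response R3.
Agent 1 against Center: payoffs 4.2, 1.3, 4.1 → best response R1.
Agent 1 against Right: payoffs 4.4, 3.4, 2.3 → best response R1.
Agent 2 against R1: payoffs 4.8, 5.6, 4.7 → best response Center.
Agent 2 against R2: payoffs 5.7, 2, 1.7 → best response Left.
Agent 2 against R3: payoffs 5.1, 3.9, 1.5 → best response Left.
Mutual best responses: (R1, Center); (R3, Left).

(R1, Center), (R3, Left)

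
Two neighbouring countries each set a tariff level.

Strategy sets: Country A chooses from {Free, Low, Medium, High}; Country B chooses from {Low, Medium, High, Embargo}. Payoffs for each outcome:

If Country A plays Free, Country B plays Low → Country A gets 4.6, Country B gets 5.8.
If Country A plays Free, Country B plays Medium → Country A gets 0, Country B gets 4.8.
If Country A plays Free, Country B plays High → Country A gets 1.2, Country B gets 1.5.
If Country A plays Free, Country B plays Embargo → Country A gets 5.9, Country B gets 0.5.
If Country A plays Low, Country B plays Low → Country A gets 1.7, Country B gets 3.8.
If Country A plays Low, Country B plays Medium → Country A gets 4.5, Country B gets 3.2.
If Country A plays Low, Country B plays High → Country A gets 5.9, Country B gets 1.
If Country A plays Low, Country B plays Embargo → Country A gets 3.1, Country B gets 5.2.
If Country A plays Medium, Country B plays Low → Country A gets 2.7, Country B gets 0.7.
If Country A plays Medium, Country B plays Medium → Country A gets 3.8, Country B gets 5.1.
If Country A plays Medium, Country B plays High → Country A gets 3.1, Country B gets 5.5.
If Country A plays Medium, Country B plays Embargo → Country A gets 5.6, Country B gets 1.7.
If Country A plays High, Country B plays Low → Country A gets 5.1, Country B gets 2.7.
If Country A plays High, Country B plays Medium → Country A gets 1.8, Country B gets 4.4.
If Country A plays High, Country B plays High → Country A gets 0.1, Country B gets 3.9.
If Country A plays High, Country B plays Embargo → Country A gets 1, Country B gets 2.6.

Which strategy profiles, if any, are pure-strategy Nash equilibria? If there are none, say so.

Country A against Low: payoffs 4.6, 1.7, 2.7, 5.1 → best response High.
Country A against Medium: payoffs 0, 4.5, 3.8, 1.8 → best response Low.
Country A against High: payoffs 1.2, 5.9, 3.1, 0.1 → best response Low.
Country A against Embargo: payoffs 5.9, 3.1, 5.6, 1 → best response Free.
Country B against Free: payoffs 5.8, 4.8, 1.5, 0.5 → best response Low.
Country B against Low: payoffs 3.8, 3.2, 1, 5.2 → best response Embargo.
Country B against Medium: payoffs 0.7, 5.1, 5.5, 1.7 → best response High.
Country B against High: payoffs 2.7, 4.4, 3.9, 2.6 → best response Medium.
No profile is a mutual best response for all players.

No pure-strategy Nash equilibrium.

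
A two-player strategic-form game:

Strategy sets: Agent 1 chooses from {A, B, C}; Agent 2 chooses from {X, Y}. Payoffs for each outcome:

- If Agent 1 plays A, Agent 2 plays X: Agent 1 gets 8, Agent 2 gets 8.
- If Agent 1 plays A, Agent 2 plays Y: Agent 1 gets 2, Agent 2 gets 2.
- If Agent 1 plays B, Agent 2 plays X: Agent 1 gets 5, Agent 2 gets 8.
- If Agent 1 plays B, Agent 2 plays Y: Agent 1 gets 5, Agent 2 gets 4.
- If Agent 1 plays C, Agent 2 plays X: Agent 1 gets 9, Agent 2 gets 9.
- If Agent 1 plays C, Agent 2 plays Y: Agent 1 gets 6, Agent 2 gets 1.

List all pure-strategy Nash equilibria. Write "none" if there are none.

Agent 1 against X: payoffs 8, 5, 9 → best response C.
Agent 1 against Y: payoffs 2, 5, 6 → best response C.
Agent 2 against A: payoffs 8, 2 → best response X.
Agent 2 against B: payoffs 8, 4 → best response X.
Agent 2 against C: payoffs 9, 1 → best response X.
Mutual best responses: (C, X).

The unique pure-strategy Nash equilibrium is (C, X).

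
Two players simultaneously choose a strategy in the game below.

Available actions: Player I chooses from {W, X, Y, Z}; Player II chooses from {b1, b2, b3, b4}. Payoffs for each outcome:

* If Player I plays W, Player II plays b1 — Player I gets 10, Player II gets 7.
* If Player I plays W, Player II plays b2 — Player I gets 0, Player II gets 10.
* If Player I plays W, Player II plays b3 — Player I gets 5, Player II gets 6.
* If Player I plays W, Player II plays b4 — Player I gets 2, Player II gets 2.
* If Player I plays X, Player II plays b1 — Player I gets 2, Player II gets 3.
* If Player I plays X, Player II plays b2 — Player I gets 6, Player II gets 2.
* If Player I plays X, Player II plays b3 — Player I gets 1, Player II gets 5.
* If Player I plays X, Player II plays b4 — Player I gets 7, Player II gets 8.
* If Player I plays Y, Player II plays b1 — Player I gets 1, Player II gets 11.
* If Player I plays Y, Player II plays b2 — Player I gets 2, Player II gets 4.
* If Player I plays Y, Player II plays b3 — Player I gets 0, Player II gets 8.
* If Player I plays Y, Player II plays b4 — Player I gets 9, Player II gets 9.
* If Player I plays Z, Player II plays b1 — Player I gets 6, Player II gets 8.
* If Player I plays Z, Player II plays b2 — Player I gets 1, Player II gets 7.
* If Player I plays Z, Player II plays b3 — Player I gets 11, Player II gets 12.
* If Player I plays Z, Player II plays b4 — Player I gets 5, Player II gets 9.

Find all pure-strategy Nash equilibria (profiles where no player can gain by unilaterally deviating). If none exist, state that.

Player I against b1: payoffs 10, 2, 1, 6 → best response W.
Player I against b2: payoffs 0, 6, 2, 1 → best response X.
Player I against b3: payoffs 5, 1, 0, 11 → best response Z.
Player I against b4: payoffs 2, 7, 9, 5 → best response Y.
Player II against W: payoffs 7, 10, 6, 2 → best response b2.
Player II against X: payoffs 3, 2, 5, 8 → best response b4.
Player II against Y: payoffs 11, 4, 8, 9 → best response b1.
Player II against Z: payoffs 8, 7, 12, 9 → best response b3.
Mutual best responses: (Z, b3).

(Z, b3)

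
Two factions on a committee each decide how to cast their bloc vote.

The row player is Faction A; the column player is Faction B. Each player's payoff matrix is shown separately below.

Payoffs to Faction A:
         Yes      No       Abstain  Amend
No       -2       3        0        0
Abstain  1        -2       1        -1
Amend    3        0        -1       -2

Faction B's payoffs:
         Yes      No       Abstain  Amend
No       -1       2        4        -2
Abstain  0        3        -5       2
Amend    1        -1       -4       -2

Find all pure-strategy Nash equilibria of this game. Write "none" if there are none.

(Amend, Yes)

Check each profile: it is a Nash equilibrium iff no player can strictly gain by switching unilaterally.
(No, Yes): Faction A can switch to Abstain (-2 → 1). Not NE.
(No, No): Faction B can switch to Abstain (2 → 4). Not NE.
(No, Abstain): Faction A can switch to Abstain (0 → 1). Not NE.
(No, Amend): Faction B can switch to Yes (-2 → -1). Not NE.
(Abstain, Yes): Faction A can switch to Amend (1 → 3). Not NE.
(Abstain, No): Faction A can switch to No (-2 → 3). Not NE.
(Abstain, Abstain): Faction B can switch to Yes (-5 → 0). Not NE.
(Abstain, Amend): Faction A can switch to No (-1 → 0). Not NE.
(Amend, Yes): Faction A gets 3, best alternative 1; Faction B gets 1, best alternative -1. No profitable deviation — NE.
(The remaining 3 profiles each have a profitable deviation by the same check.)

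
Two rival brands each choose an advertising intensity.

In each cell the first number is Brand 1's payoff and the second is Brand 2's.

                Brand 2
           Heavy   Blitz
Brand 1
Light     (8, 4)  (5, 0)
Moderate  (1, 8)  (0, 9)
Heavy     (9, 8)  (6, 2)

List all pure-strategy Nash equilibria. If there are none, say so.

(Light, Heavy): Brand 1 can switch to Heavy (8 → 9). Not NE.
(Light, Blitz): Brand 1 can switch to Heavy (5 → 6). Not NE.
(Moderate, Heavy): Brand 1 can switch to Light (1 → 8). Not NE.
(Moderate, Blitz): Brand 1 can switch to Light (0 → 5). Not NE.
(Heavy, Heavy): Brand 1 gets 9, best alternative 8; Brand 2 gets 8, best alternative 2. No profitable deviation — NE.
(Heavy, Blitz): Brand 2 can switch to Heavy (2 → 8). Not NE.

The unique pure-strategy Nash equilibrium is (Heavy, Heavy).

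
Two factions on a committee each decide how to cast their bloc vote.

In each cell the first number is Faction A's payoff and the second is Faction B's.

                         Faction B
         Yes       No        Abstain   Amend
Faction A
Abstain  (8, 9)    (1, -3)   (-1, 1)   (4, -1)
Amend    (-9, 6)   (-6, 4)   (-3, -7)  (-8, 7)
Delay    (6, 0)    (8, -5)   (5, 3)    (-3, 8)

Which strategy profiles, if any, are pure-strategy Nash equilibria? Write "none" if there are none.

Faction A against Yes: payoffs 8, -9, 6 → best response Abstain.
Faction A against No: payoffs 1, -6, 8 → best response Delay.
Faction A against Abstain: payoffs -1, -3, 5 → best response Delay.
Faction A against Amend: payoffs 4, -8, -3 → best response Abstain.
Faction B against Abstain: payoffs 9, -3, 1, -1 → best response Yes.
Faction B against Amend: payoffs 6, 4, -7, 7 → best response Amend.
Faction B against Delay: payoffs 0, -5, 3, 8 → best response Amend.
Mutual best responses: (Abstain, Yes).

Pure NE: (Abstain, Yes)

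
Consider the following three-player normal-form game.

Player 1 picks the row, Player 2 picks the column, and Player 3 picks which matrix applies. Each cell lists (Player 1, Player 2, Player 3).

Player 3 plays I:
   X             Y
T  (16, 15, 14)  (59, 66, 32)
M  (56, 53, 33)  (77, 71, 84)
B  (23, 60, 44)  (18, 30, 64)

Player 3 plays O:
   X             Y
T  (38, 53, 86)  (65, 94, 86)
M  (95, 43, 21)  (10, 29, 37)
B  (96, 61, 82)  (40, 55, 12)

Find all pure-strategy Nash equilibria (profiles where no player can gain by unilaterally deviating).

The pure Nash equilibria are (T, Y, O) and (M, Y, I) and (B, X, O).

(T, X, I): Player 1 can switch to M (16 → 56). Not NE.
(T, X, O): Player 1 can switch to M (38 → 95). Not NE.
(T, Y, I): Player 1 can switch to M (59 → 77). Not NE.
(T, Y, O): Player 1 gets 65, best alternative 40; Player 2 gets 94, best alternative 53; Player 3 gets 86, best alternative 32. No profitable deviation — NE.
(M, X, I): Player 2 can switch to Y (53 → 71). Not NE.
(M, X, O): Player 1 can switch to B (95 → 96). Not NE.
(M, Y, I): Player 1 gets 77, best alternative 59; Player 2 gets 71, best alternative 53; Player 3 gets 84, best alternative 37. No profitable deviation — NE.
(M, Y, O): Player 1 can switch to T (10 → 65). Not NE.
(B, X, I): Player 1 can switch to M (23 → 56). Not NE.
(B, X, O): Player 1 gets 96, best alternative 95; Player 2 gets 61, best alternative 55; Player 3 gets 82, best alternative 44. No profitable deviation — NE.
(B, Y, I): Player 1 can switch to T (18 → 59). Not NE.
(The remaining 1 profile has a profitable deviation by the same check.)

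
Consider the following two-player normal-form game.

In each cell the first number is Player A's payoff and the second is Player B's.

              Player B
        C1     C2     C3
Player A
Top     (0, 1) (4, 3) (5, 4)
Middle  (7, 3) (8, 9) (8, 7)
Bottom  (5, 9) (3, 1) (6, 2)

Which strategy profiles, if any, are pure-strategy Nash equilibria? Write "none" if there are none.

Pure NE: (Middle, C2)

Player A against C1: payoffs 0, 7, 5 → best response Middle.
Player A against C2: payoffs 4, 8, 3 → best response Middle.
Player A against C3: payoffs 5, 8, 6 → best response Middle.
Player B against Top: payoffs 1, 3, 4 → best response C3.
Player B against Middle: payoffs 3, 9, 7 → best response C2.
Player B against Bottom: payoffs 9, 1, 2 → best response C1.
Mutual best responses: (Middle, C2).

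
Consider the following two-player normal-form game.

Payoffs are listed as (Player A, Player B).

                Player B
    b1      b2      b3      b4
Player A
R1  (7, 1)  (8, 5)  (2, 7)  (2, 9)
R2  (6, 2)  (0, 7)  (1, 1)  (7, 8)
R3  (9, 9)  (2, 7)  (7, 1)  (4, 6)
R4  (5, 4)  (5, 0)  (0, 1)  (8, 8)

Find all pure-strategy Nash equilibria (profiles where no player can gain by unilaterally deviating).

(R3, b1) and (R4, b4)

Player A against b1: payoffs 7, 6, 9, 5 → best response R3.
Player A against b2: payoffs 8, 0, 2, 5 → best response R1.
Player A against b3: payoffs 2, 1, 7, 0 → best response R3.
Player A against b4: payoffs 2, 7, 4, 8 → best response R4.
Player B against R1: payoffs 1, 5, 7, 9 → best response b4.
Player B against R2: payoffs 2, 7, 1, 8 → best response b4.
Player B against R3: payoffs 9, 7, 1, 6 → best response b1.
Player B against R4: payoffs 4, 0, 1, 8 → best response b4.
Mutual best responses: (R3, b1); (R4, b4).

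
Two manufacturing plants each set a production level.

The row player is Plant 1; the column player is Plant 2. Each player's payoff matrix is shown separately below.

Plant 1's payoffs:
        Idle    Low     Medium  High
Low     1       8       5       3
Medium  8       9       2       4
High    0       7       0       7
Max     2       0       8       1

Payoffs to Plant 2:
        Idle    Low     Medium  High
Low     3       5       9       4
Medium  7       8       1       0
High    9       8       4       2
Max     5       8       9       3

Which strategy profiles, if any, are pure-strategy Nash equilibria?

(Low, Idle): Plant 1 can switch to Medium (1 → 8). Not NE.
(Low, Low): Plant 1 can switch to Medium (8 → 9). Not NE.
(Low, Medium): Plant 1 can switch to Max (5 → 8). Not NE.
(Low, High): Plant 1 can switch to Medium (3 → 4). Not NE.
(Medium, Idle): Plant 2 can switch to Low (7 → 8). Not NE.
(Medium, Low): Plant 1 gets 9, best alternative 8; Plant 2 gets 8, best alternative 7. No profitable deviation — NE.
(Medium, Medium): Plant 1 can switch to Low (2 → 5). Not NE.
(Max, Medium): Plant 1 gets 8, best alternative 5; Plant 2 gets 9, best alternative 8. No profitable deviation — NE.
(The remaining 8 profiles each have a profitable deviation by the same check.)

(Medium, Low) and (Max, Medium)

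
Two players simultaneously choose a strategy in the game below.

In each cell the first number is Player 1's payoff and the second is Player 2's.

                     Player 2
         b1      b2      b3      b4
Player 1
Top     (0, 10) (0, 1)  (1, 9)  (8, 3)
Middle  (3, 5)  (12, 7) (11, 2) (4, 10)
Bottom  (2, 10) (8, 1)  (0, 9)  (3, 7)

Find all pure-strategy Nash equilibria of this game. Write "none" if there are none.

There is no pure-strategy Nash equilibrium.

Player 1 against b1: payoffs 0, 3, 2 → best response Middle.
Player 1 against b2: payoffs 0, 12, 8 → best response Middle.
Player 1 against b3: payoffs 1, 11, 0 → best response Middle.
Player 1 against b4: payoffs 8, 4, 3 → best response Top.
Player 2 against Top: payoffs 10, 1, 9, 3 → best response b1.
Player 2 against Middle: payoffs 5, 7, 2, 10 → best response b4.
Player 2 against Bottom: payoffs 10, 1, 9, 7 → best response b1.
No profile is a mutual best response for all players.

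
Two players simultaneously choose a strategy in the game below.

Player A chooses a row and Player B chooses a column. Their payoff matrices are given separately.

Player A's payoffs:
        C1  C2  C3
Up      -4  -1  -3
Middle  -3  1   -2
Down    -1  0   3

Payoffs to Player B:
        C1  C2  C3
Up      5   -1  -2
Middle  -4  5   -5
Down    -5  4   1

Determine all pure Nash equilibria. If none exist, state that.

Pure NE: (Middle, C2)

Player A against C1: payoffs -4, -3, -1 → best response Down.
Player A against C2: payoffs -1, 1, 0 → best response Middle.
Player A against C3: payoffs -3, -2, 3 → best response Down.
Player B against Up: payoffs 5, -1, -2 → best response C1.
Player B against Middle: payoffs -4, 5, -5 → best response C2.
Player B against Down: payoffs -5, 4, 1 → best response C2.
Mutual best responses: (Middle, C2).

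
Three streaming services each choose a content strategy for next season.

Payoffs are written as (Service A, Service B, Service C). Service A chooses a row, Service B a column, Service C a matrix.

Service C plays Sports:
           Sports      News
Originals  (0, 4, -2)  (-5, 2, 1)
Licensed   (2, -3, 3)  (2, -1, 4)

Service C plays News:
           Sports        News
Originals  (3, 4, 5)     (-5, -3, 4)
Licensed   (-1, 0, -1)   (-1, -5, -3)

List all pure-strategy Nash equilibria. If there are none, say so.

Mark each player's best response to every combination of opponents' strategies; a profile where every player is best-responding is a pure Nash equilibrium.
Service A against (Sports, Sports): payoffs 0, 2 → best response Licensed.
Service A against (Sports, News): payoffs 3, -1 → best response Originals.
Service A against (News, Sports): payoffs -5, 2 → best response Licensed.
Service A against (News, News): payoffs -5, -1 → best response Licensed.
Service B against (Originals, Sports): payoffs 4, 2 → best response Sports.
Service B against (Originals, News): payoffs 4, -3 → best response Sports.
Service B against (Licensed, Sports): payoffs -3, -1 → best response News.
Service B against (Licensed, News): payoffs 0, -5 → best response Sports.
Service C against (Originals, Sports): payoffs -2, 5 → best response News.
Service C against (Originals, News): payoffs 1, 4 → best response News.
Service C against (Licensed, Sports): payoffs 3, -1 → best response Sports.
Service C against (Licensed, News): payoffs 4, -3 → best response Sports.
Mutual best responses: (Originals, Sports, News); (Licensed, News, Sports).

The pure Nash equilibria are (Originals, Sports, News), (Licensed, News, Sports).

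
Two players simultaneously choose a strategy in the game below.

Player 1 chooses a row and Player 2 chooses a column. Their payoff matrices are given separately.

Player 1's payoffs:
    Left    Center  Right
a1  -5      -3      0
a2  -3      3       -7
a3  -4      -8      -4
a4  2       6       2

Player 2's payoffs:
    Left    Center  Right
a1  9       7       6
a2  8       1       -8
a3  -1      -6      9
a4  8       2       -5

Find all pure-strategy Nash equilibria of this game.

Player 1 against Left: payoffs -5, -3, -4, 2 → best response a4.
Player 1 against Center: payoffs -3, 3, -8, 6 → best response a4.
Player 1 against Right: payoffs 0, -7, -4, 2 → best response a4.
Player 2 against a1: payoffs 9, 7, 6 → best response Left.
Player 2 against a2: payoffs 8, 1, -8 → best response Left.
Player 2 against a3: payoffs -1, -6, 9 → best response Right.
Player 2 against a4: payoffs 8, 2, -5 → best response Left.
Mutual best responses: (a4, Left).

(a4, Left)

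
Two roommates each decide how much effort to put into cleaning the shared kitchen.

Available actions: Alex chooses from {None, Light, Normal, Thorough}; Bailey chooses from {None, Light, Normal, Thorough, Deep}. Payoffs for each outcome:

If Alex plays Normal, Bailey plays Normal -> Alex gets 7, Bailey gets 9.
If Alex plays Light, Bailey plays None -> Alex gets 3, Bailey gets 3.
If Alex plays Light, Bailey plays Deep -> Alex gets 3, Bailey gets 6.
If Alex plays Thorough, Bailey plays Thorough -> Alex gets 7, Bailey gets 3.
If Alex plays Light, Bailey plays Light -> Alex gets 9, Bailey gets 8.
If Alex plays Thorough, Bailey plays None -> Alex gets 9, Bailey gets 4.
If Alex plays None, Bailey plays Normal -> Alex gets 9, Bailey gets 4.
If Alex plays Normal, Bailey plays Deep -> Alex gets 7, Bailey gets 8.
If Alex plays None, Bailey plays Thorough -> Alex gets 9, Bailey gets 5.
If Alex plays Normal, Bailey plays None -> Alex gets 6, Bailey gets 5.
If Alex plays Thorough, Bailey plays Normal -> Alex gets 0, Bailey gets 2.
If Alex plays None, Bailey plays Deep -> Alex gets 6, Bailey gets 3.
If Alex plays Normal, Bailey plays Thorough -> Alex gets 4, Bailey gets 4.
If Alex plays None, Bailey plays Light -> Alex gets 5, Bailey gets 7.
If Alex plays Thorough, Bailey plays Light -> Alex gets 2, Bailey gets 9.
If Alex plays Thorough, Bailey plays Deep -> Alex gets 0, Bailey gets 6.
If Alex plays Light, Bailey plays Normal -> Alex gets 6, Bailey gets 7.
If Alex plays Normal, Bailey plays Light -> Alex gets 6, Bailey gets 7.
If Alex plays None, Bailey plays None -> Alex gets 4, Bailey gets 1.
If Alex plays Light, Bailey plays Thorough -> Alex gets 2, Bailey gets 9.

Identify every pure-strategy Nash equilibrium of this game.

This game has no pure Nash equilibrium.

(None, None): Alex can switch to Normal (4 → 6). Not NE.
(None, Light): Alex can switch to Light (5 → 9). Not NE.
(None, Normal): Bailey can switch to Light (4 → 7). Not NE.
(None, Thorough): Bailey can switch to Light (5 → 7). Not NE.
(None, Deep): Alex can switch to Normal (6 → 7). Not NE.
(Light, None): Alex can switch to None (3 → 4). Not NE.
(Light, Light): Bailey can switch to Thorough (8 → 9). Not NE.
(Light, Normal): Alex can switch to None (6 → 9). Not NE.
(Light, Thorough): Alex can switch to None (2 → 9). Not NE.
(Light, Deep): Alex can switch to None (3 → 6). Not NE.
(Normal, None): Alex can switch to Thorough (6 → 9). Not NE.
(Normal, Light): Alex can switch to Light (6 → 9). Not NE.
(The remaining 8 profiles each have a profitable deviation by the same check.)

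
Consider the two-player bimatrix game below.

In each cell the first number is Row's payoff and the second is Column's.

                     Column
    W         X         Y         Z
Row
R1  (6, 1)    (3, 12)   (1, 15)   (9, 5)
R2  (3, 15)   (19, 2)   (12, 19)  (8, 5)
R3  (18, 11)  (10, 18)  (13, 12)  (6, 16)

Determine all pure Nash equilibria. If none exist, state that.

There is no pure-strategy Nash equilibrium.

For each player, find the best response to each opponent profile; mutual best responses are the pure NE.
Row against W: payoffs 6, 3, 18 → best response R3.
Row against X: payoffs 3, 19, 10 → best response R2.
Row against Y: payoffs 1, 12, 13 → best response R3.
Row against Z: payoffs 9, 8, 6 → best response R1.
Column against R1: payoffs 1, 12, 15, 5 → best response Y.
Column against R2: payoffs 15, 2, 19, 5 → best response Y.
Column against R3: payoffs 11, 18, 12, 16 → best response X.
No profile is a mutual best response for all players.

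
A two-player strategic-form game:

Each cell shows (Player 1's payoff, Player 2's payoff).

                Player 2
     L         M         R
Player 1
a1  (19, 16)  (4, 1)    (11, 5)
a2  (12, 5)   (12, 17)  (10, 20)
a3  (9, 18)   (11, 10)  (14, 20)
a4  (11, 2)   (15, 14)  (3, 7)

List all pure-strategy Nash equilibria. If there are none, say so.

(a1, L), (a3, R), (a4, M)

Player 1 against L: payoffs 19, 12, 9, 11 → best response a1.
Player 1 against M: payoffs 4, 12, 11, 15 → best response a4.
Player 1 against R: payoffs 11, 10, 14, 3 → best response a3.
Player 2 against a1: payoffs 16, 1, 5 → best response L.
Player 2 against a2: payoffs 5, 17, 20 → best response R.
Player 2 against a3: payoffs 18, 10, 20 → best response R.
Player 2 against a4: payoffs 2, 14, 7 → best response M.
Mutual best responses: (a1, L); (a3, R); (a4, M).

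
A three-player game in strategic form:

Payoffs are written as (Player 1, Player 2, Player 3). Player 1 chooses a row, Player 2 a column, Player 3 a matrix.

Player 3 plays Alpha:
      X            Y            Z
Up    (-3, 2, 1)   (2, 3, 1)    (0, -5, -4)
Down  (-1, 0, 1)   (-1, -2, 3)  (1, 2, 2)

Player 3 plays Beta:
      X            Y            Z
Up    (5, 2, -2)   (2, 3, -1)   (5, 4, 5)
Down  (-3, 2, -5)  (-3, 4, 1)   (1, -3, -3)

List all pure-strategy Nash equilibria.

The pure Nash equilibria are (Up, Y, Alpha); (Up, Z, Beta); (Down, Z, Alpha).

Player 1 against (X, Alpha): payoffs -3, -1 → best response Down.
Player 1 against (X, Beta): payoffs 5, -3 → best response Up.
Player 1 against (Y, Alpha): payoffs 2, -1 → best response Up.
Player 1 against (Y, Beta): payoffs 2, -3 → best response Up.
Player 1 against (Z, Alpha): payoffs 0, 1 → best response Down.
Player 1 against (Z, Beta): payoffs 5, 1 → best response Up.
Player 2 against (Up, Alpha): payoffs 2, 3, -5 → best response Y.
Player 2 against (Up, Beta): payoffs 2, 3, 4 → best response Z.
Player 2 against (Down, Alpha): payoffs 0, -2, 2 → best response Z.
Player 2 against (Down, Beta): payoffs 2, 4, -3 → best response Y.
Player 3 against (Up, X): payoffs 1, -2 → best response Alpha.
Player 3 against (Up, Y): payoffs 1, -1 → best response Alpha.
Player 3 against (Up, Z): payoffs -4, 5 → best response Beta.
Player 3 against (Down, X): payoffs 1, -5 → best response Alpha.
Player 3 against (Down, Y): payoffs 3, 1 → best response Alpha.
Player 3 against (Down, Z): payoffs 2, -3 → best response Alpha.
Mutual best responses: (Up, Y, Alpha); (Up, Z, Beta); (Down, Z, Alpha).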